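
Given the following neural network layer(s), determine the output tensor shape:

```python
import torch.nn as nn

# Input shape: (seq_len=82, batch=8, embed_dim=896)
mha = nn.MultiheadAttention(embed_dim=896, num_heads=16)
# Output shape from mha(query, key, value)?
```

Input: (82, 8, 896) -> Output: (82, 8, 896)

Answer: (82, 8, 896)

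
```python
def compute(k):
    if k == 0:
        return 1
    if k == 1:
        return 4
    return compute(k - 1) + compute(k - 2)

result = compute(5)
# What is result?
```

Build up from base cases: compute(0)=1, compute(1)=4, compute(2)=5, compute(3)=9, compute(4)=14, compute(5)=23

Answer: 23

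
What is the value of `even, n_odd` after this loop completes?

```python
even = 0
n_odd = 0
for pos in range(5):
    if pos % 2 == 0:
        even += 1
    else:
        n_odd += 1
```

Count evens and odds in range(5)
`even, n_odd` takes the values: (0, 0) → (1, 0) → (1, 1) → (2, 1) → (2, 2) → (3, 2)

Answer: 3, 2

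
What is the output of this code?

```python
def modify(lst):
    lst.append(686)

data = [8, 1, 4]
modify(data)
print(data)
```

Key concept: function modifies passed list.
Step by step:
`data = [8, 1, 4]` → data = [8, 1, 4]
`modify(data)` → data = [8, 1, 4, 686]
`print(data)` → prints [8, 1, 4, 686]

Answer: [8, 1, 4, 686]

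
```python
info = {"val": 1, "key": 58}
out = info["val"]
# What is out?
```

Trace:
`info = {"val": 1, "key": 58}` → info = {'val': 1, 'key': 58}
`out = info["val"]` → out = 1
So out = 1

Answer: 1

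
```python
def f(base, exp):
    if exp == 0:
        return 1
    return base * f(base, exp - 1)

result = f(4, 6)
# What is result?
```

f(4, 6) = 4 * 4 * 4 * 4 * 4 * 4 = 4096

Answer: 4096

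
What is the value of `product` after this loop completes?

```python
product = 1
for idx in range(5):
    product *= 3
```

3^5 = 243
`product` takes the values: 1 → 3 → 9 → 27 → 81 → 243

Answer: 243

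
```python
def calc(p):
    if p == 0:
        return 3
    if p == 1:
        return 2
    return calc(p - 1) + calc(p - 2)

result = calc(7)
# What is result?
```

Build up from base cases: calc(0)=3, calc(1)=2, calc(2)=5, calc(3)=7, calc(4)=12, calc(5)=19, calc(6)=31, ..., calc(7)=50

Answer: 50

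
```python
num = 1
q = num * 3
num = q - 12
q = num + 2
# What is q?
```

Trace:
`num = 1` → num = 1
`q = num * 3` → q = 3
`num = q - 12` → num = -9
`q = num + 2` → q = -7
So q = -7

Answer: -7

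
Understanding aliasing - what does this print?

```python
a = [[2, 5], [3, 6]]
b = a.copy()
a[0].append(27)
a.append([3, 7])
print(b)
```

Key concept: shallow copy with nested lists.
Step by step:
`a = [[2, 5], [3, 6]]` → a = [[2, 5], [3, 6]]
`b = a.copy()` → b = [[2, 5], [3, 6]]
`a[0].append(27)` → a = [[2, 5, 27], [3, 6]]; b = [[2, 5, 27], [3, 6]]
`a.append([3, 7])` → a = [[2, 5, 27], [3, 6], [3, 7]]
`print(b)` → prints [[2, 5, 27], [3, 6]]

Answer: [[2, 5, 27], [3, 6]]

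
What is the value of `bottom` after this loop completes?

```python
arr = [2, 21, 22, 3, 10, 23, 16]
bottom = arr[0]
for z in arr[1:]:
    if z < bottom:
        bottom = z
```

Minimum of [2, 21, 22, 3, 10, 23, 16]
`bottom` takes the values: 2

Answer: 2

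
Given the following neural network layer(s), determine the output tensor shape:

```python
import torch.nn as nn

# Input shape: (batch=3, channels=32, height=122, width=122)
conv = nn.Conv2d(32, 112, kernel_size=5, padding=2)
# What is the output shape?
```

Input: (3, 32, 122, 122) -> Output: (3, 112, 122, 122)

Answer: (3, 112, 122, 122)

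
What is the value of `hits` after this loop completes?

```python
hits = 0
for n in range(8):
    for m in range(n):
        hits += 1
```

Triangle number: 0+1+2+...+7
`hits` takes the values: 0 → 1 → 2 → 3 → 4 → 5 → 6 → 7 → 8 → 9 → 10 → 11 → 12 → 13 → 14 → 15 → 16 → 17 → 18 → 19 → 20 → 21 → 22 → 23 → 24 → 25 → 26 → 27 → 28

Answer: 28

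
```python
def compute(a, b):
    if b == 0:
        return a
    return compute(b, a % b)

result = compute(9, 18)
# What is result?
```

compute(9, 18) -> compute(18, 9) -> compute(9, 0) -> 9

Answer: 9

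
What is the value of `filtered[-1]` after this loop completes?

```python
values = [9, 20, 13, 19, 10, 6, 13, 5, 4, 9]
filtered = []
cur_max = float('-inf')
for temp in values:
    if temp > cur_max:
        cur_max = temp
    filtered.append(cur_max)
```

Running max ends at 20
`filtered` takes the values: [] → [9] → [9, 20] → [9, 20, 20] → [9, 20, 20, 20] → [9, 20, 20, 20, 20] → [9, 20, 20, 20, 20, 20] → [9, 20, 20, 20, 20, 20, 20] → [9, 20, 20, 20, 20, 20, 20, 20] → [9, 20, 20, 20, 20, 20, 20, 20, 20] → [9, 20, 20, 20, 20, 20, 20, 20, 20, 20]
So `filtered[-1]` = 20

Answer: 20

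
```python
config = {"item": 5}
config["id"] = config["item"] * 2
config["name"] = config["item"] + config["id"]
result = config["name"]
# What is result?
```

Trace:
`config = {"item": 5}` → config = {'item': 5}
`config["id"] = config["item"] * 2` → config = {'item': 5, 'id': 10}
`config["name"] = config["item"] + config["id"]` → config = {'item': 5, 'id': 10, 'name': 15}
`result = config["name"]` → result = 15
So result = 15

Answer: 15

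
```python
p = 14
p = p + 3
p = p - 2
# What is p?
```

Trace:
`p = 14` → p = 14
`p = p + 3` → p = 17
`p = p - 2` → p = 15
So p = 15

Answer: 15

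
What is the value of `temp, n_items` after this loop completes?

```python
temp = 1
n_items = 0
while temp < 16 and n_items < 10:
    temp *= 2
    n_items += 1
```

Double until >= 16 or 10 iterations
`temp, n_items` takes the values: (1, 0) → (2, 0) → (2, 1) → (4, 1) → (4, 2) → (8, 2) → (8, 3) → (16, 3) → (16, 4)

Answer: 16, 4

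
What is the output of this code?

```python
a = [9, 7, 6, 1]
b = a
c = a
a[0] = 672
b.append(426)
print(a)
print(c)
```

Key concept: multiple aliases.
Step by step:
`a = [9, 7, 6, 1]` → a = [9, 7, 6, 1]
`b = a` → b = [9, 7, 6, 1] (same object as a)
`c = a` → c = [9, 7, 6, 1] (same object as a, b)
`a[0] = 672` → a = [672, 7, 6, 1] (same object as b, c); b = [672, 7, 6, 1] (same object as a, c); c = [672, 7, 6, 1] (same object as a, b)
`b.append(426)` → a = [672, 7, 6, 1, 426] (same object as b, c); b = [672, 7, 6, 1, 426] (same object as a, c); c = [672, 7, 6, 1, 426] (same object as a, b)
`print(a)` → prints [672, 7, 6, 1, 426]
`print(c)` → prints [672, 7, 6, 1, 426]

Answer:
[672, 7, 6, 1, 426]
[672, 7, 6, 1, 426]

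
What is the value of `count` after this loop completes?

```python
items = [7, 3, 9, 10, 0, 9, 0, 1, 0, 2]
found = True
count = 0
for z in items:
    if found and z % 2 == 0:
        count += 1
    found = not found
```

Count even values at even positions
`count` takes the values: 0 → 1 → 2 → 3

Answer: 3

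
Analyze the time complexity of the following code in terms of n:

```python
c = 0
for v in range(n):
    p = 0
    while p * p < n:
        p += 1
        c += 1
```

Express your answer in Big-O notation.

Each loop level contributes: n × √n. Multiplying the contributions gives O(n√n).

Answer: O(n√n)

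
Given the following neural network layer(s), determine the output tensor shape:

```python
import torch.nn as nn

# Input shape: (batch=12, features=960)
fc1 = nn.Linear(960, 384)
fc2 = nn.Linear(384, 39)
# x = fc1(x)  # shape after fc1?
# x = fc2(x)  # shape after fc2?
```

Input: (12, 960) -> after fc1: (12, 384) -> Output: (12, 39)

Answer: (12, 39)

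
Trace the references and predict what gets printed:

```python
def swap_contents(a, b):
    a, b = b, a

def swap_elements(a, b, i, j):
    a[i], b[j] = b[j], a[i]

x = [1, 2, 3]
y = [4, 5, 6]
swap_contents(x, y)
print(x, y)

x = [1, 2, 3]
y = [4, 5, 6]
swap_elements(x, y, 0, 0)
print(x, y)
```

Key concept: parameter rebinding vs mutation.
Step by step:
`x = [1, 2, 3]` → x = [1, 2, 3]
`y = [4, 5, 6]` → y = [4, 5, 6]
`swap_contents(x, y)` → no visible change to tracked variables
`print(x, y)` → prints [1, 2, 3] [4, 5, 6]
`x = [1, 2, 3]` → x = [1, 2, 3]
`y = [4, 5, 6]` → y = [4, 5, 6]
`swap_elements(x, y, 0, 0)` → x = [4, 2, 3]; y = [1, 5, 6]
`print(x, y)` → prints [4, 2, 3] [1, 5, 6]

Answer:
[1, 2, 3] [4, 5, 6]
[4, 2, 3] [1, 5, 6]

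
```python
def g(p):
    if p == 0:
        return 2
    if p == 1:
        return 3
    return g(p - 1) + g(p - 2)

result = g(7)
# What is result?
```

Build up from base cases: g(0)=2, g(1)=3, g(2)=5, g(3)=8, g(4)=13, g(5)=21, g(6)=34, ..., g(7)=55

Answer: 55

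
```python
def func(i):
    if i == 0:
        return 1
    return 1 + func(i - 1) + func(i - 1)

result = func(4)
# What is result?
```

func(i) = 1 + 2·func(i-1), func(0)=1. Closed form: (1+1)·2^4 - 1 = 31.

Answer: 31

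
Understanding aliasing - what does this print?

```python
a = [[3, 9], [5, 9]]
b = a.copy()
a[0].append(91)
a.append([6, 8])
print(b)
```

Key concept: shallow copy with nested lists.
Step by step:
`a = [[3, 9], [5, 9]]` → a = [[3, 9], [5, 9]]
`b = a.copy()` → b = [[3, 9], [5, 9]]
`a[0].append(91)` → a = [[3, 9, 91], [5, 9]]; b = [[3, 9, 91], [5, 9]]
`a.append([6, 8])` → a = [[3, 9, 91], [5, 9], [6, 8]]
`print(b)` → prints [[3, 9, 91], [5, 9]]

Answer: [[3, 9, 91], [5, 9]]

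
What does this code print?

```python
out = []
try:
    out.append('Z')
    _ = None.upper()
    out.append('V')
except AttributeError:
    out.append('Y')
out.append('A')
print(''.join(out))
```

Execution trace: 'Z' (try body) → 'Y' (except AttributeError) → 'A' (after the try/except). Output: ZYA

Answer: ZYA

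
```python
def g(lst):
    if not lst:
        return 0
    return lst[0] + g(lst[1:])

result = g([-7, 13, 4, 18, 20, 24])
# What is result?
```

(-7) + 13 + 4 + 18 + 20 + 24 + 0 = 72

Answer: 72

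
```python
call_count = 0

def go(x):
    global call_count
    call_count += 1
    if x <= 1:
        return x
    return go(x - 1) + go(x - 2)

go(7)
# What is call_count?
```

Calls(x) = 1 + Calls(x-1) + Calls(x-2); Calls(0)=Calls(1)=1. For x=7 this gives 41.

Answer: 41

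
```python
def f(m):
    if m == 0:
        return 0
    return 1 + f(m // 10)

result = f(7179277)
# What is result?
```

Count of digits of 7179277: 7

Answer: 7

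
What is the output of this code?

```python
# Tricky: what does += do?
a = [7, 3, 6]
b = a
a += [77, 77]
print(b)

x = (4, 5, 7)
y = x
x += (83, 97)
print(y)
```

Key concept: += behavior differs for mutable vs immutable.
Step by step:
`a = [7, 3, 6]` → a = [7, 3, 6]
`b = a` → b = [7, 3, 6] (same object as a)
`a += [77, 77]` → a = [7, 3, 6, 77, 77] (same object as b); b = [7, 3, 6, 77, 77] (same object as a)
`print(b)` → prints [7, 3, 6, 77, 77]
`x = (4, 5, 7)` → x = (4, 5, 7)
`y = x` → y = (4, 5, 7)
`x += (83, 97)` → x = (4, 5, 7, 83, 97)
`print(y)` → prints (4, 5, 7)

Answer:
[7, 3, 6, 77, 77]
(4, 5, 7)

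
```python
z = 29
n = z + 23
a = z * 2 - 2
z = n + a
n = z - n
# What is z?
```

Trace:
`z = 29` → z = 29
`n = z + 23` → n = 52
`a = z * 2 - 2` → a = 56
`z = n + a` → z = 108
`n = z - n` → n = 56
So z = 108

Answer: 108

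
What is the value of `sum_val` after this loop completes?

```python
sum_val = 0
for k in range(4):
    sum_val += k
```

Sum of 0 to 3 = 6
`sum_val` takes the values: 0 → 1 → 3 → 6

Answer: 6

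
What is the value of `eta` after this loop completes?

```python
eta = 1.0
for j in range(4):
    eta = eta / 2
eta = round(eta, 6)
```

Halving LR 4 times: 1 / 2^4
`eta` takes the values: 1.0 → 0.5 → 0.25 → 0.125 → 0.0625

Answer: 0.0625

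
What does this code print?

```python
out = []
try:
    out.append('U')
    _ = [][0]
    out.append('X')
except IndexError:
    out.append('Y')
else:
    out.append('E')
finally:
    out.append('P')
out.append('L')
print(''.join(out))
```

Execution trace: 'U' (try body) → 'Y' (except IndexError) → 'P' (finally) → 'L' (after the try/except). Output: UYPL

Answer: UYPL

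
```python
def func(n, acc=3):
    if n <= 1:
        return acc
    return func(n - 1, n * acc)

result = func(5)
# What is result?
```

Accumulator trace (n, acc): (5, 3) -> (4, 15) -> (3, 60) -> (2, 180) -> (1, 360) -> return 360

Answer: 360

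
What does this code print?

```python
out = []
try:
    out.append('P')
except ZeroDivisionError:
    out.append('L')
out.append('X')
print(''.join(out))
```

Execution trace: 'P' (try body, no exception) → 'X' (after the try/except). Output: PX

Answer: PX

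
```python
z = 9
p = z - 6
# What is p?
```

Trace:
`z = 9` → z = 9
`p = z - 6` → p = 3
So p = 3

Answer: 3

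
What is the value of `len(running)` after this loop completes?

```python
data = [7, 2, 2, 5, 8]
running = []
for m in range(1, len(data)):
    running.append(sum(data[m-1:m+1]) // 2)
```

Number of 2-element averages
`running` takes the values: [] → [4] → [4, 2] → [4, 2, 3] → [4, 2, 3, 6]
So `len(running)` = 4

Answer: 4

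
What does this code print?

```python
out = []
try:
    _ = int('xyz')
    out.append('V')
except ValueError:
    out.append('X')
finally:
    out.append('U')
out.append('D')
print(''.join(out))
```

Execution trace: 'X' (except ValueError) → 'U' (finally) → 'D' (after the try/except). Output: XUD

Answer: XUD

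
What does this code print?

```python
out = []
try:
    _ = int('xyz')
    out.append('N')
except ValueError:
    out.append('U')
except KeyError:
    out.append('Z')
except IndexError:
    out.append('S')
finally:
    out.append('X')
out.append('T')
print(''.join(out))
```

Execution trace: 'U' (except ValueError) → 'X' (finally) → 'T' (after the try/except). Output: UXT

Answer: UXT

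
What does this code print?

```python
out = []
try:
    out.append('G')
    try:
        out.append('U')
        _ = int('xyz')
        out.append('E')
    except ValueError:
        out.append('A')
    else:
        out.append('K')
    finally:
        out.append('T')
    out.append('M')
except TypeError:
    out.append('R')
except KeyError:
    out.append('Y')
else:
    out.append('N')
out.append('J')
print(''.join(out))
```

Execution trace: 'G' (try body) → 'U' (inner try body) → 'A' (inner except ValueError) → 'T' (inner finally) → 'M' (try body, no exception) → 'N' (else) → 'J' (after the try/except). Output: GUATMNJ

Answer: GUATMNJ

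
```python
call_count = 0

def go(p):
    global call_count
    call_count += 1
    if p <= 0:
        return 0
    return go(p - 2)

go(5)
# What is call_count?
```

Linear recursion stepping by 2: 4 calls from p=5 down to ≤0.

Answer: 4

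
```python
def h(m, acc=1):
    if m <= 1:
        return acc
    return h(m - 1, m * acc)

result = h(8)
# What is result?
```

Accumulator trace (n, acc): (8, 1) -> (7, 8) -> (6, 56) -> (5, 336) -> (4, 1680) -> (3, 6720) -> (2, 20160) -> (1, 40320) -> return 40320

Answer: 40320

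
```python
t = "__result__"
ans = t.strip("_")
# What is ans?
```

Trace:
`t = "__result__"` → t = '__result__'
`ans = t.strip("_")` → ans = 'result'
So ans = 'result'

Answer: 'result'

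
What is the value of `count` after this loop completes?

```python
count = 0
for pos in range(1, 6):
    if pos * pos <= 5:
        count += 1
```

Count numbers where pos² ≤ 5
`count` takes the values: 0 → 1 → 2

Answer: 2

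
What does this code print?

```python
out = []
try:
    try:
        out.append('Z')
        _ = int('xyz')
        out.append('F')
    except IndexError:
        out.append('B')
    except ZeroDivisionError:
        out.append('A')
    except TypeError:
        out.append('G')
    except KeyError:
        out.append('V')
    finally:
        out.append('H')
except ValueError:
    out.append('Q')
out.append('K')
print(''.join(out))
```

Execution trace: 'Z' (try body) → 'H' (finally) → 'Q' (outer except ValueError) → 'K' (after the try/except). Output: ZHQK

Answer: ZHQK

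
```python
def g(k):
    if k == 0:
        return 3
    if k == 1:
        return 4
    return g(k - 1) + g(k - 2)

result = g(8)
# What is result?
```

Build up from base cases: g(0)=3, g(1)=4, g(2)=7, g(3)=11, g(4)=18, g(5)=29, g(6)=47, ..., g(8)=123

Answer: 123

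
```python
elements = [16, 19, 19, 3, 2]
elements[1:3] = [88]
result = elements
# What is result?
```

Trace:
`elements = [16, 19, 19, 3, 2]` → elements = [16, 19, 19, 3, 2]
`elements[1:3] = [88]` → elements = [16, 88, 3, 2]
`result = elements` → result = [16, 88, 3, 2]
So result = [16, 88, 3, 2]

Answer: [16, 88, 3, 2]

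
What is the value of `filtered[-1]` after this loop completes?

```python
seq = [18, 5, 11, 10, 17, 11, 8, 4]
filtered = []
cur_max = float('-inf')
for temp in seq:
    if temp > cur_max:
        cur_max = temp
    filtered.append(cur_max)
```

Running max ends at 18
`filtered` takes the values: [] → [18] → [18, 18] → [18, 18, 18] → [18, 18, 18, 18] → [18, 18, 18, 18, 18] → [18, 18, 18, 18, 18, 18] → [18, 18, 18, 18, 18, 18, 18] → [18, 18, 18, 18, 18, 18, 18, 18]
So `filtered[-1]` = 18

Answer: 18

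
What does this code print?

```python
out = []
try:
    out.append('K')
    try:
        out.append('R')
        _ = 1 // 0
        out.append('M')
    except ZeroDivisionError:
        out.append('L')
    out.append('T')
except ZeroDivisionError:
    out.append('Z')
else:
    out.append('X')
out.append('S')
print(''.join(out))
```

Execution trace: 'K' (try body) → 'R' (inner try body) → 'L' (inner except ZeroDivisionError) → 'T' (try body, no exception) → 'X' (else) → 'S' (after the try/except). Output: KRLTXS

Answer: KRLTXS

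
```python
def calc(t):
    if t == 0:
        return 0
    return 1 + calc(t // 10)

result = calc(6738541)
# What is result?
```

Count of digits of 6738541: 7

Answer: 7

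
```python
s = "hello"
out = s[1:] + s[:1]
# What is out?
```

Trace:
`s = "hello"` → s = 'hello'
`out = s[1:] + s[:1]` → out = 'elloh'
So out = 'elloh'

Answer: 'elloh'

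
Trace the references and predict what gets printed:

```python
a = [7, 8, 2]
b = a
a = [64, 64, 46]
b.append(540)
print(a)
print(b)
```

Key concept: rebinding vs mutation: a is rebound to a new list, b still points at the original.
Step by step:
`a = [7, 8, 2]` → a = [7, 8, 2]
`b = a` → b = [7, 8, 2] (same object as a)
`a = [64, 64, 46]` → a = [64, 64, 46]
`b.append(540)` → b = [7, 8, 2, 540]
`print(a)` → prints [64, 64, 46]
`print(b)` → prints [7, 8, 2, 540]

Answer:
[64, 64, 46]
[7, 8, 2, 540]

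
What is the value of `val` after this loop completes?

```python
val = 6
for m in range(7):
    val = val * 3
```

Multiply by 3, 7 times: 6 * 3^7 = 13122
`val` takes the values: 6 → 18 → 54 → 162 → 486 → 1458 → 4374 → 13122

Answer: 13122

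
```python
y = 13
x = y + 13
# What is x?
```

Trace:
`y = 13` → y = 13
`x = y + 13` → x = 26
So x = 26

Answer: 26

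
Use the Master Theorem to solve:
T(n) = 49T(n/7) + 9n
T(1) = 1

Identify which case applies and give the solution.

a=49, b=7, f(n)=9n. log_7(49) = 2. Since c=1 < 2, Case 1 applies: T(n) = Θ(n^log_b(a)) = O(n^2).

Answer: O(n^2) - Case 1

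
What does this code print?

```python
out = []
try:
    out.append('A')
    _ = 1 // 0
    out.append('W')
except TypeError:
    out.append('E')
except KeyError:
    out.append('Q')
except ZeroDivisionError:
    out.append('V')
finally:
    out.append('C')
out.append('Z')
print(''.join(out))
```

Execution trace: 'A' (try body) → 'V' (except ZeroDivisionError) → 'C' (finally) → 'Z' (after the try/except). Output: AVCZ

Answer: AVCZ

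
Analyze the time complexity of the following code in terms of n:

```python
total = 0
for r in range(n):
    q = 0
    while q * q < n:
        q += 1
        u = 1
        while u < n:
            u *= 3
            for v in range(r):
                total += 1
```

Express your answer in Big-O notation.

Each loop level contributes: n × √n × log n × n. Multiplying the contributions gives O(n^2√n log n).

Answer: O(n^2√n log n)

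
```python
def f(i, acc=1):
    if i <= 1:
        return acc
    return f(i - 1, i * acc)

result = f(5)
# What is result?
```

Accumulator trace (n, acc): (5, 1) -> (4, 5) -> (3, 20) -> (2, 60) -> (1, 120) -> return 120

Answer: 120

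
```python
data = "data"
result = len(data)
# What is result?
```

Trace:
`data = "data"` → data = 'data'
`result = len(data)` → result = 4
So result = 4

Answer: 4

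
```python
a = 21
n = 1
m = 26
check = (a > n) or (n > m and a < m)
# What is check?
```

Trace:
`a = 21` → a = 21
`n = 1` → n = 1
`m = 26` → m = 26
`check = (a > n) or (n > m and a < m)` → check = True
So check = True

Answer: True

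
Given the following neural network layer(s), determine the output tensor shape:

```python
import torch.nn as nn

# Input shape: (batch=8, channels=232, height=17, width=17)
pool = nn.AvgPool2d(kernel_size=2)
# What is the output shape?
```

Input: (8, 232, 17, 17) -> Output: (8, 232, 8, 8)

Answer: (8, 232, 8, 8)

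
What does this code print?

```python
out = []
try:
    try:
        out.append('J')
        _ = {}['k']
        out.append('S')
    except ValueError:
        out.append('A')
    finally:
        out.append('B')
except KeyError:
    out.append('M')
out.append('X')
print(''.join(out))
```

Execution trace: 'J' (inner try body) → 'B' (inner finally) → 'M' (outer except KeyError) → 'X' (after the try/except). Output: JBMX

Answer: JBMX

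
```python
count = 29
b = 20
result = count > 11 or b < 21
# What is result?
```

Trace:
`count = 29` → count = 29
`b = 20` → b = 20
`result = count > 11 or b < 21` → result = True
So result = True

Answer: True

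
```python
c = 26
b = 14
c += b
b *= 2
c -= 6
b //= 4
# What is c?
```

Trace:
`c = 26` → c = 26
`b = 14` → b = 14
`c += b` → c = 40
`b *= 2` → b = 28
`c -= 6` → c = 34
`b //= 4` → b = 7
So c = 34

Answer: 34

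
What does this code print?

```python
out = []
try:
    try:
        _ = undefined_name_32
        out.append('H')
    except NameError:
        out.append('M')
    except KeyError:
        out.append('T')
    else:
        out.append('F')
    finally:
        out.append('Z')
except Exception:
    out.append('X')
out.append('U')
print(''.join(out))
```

Execution trace: 'M' (inner except NameError) → 'Z' (inner finally) → 'U' (after the try/except). Output: MZU

Answer: MZU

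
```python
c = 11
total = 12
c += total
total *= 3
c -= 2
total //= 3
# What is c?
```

Trace:
`c = 11` → c = 11
`total = 12` → total = 12
`c += total` → c = 23
`total *= 3` → total = 36
`c -= 2` → c = 21
`total //= 3` → total = 12
So c = 21

Answer: 21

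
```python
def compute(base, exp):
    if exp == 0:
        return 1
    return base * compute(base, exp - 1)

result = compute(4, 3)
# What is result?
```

compute(4, 3) = 4 * 4 * 4 = 64

Answer: 64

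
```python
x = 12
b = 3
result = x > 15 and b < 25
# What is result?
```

Trace:
`x = 12` → x = 12
`b = 3` → b = 3
`result = x > 15 and b < 25` → result = False
So result = False

Answer: False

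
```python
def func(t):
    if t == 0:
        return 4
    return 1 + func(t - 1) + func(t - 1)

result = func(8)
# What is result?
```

func(t) = 1 + 2·func(t-1), func(0)=4. Closed form: (4+1)·2^8 - 1 = 1279.

Answer: 1279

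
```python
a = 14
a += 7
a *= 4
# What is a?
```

Trace:
`a = 14` → a = 14
`a += 7` → a = 21
`a *= 4` → a = 84
So a = 84

Answer: 84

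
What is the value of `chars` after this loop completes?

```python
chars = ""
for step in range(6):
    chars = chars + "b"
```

Repeat 'b' 6 times
`chars` takes the values: "" → "b" → "bb" → "bbb" → "bbbb" → "bbbbb" → "bbbbbb"

Answer: "bbbbbb"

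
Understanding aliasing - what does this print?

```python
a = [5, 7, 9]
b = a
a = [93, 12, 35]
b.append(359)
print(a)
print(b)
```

Key concept: rebinding vs mutation: a is rebound to a new list, b still points at the original.
Step by step:
`a = [5, 7, 9]` → a = [5, 7, 9]
`b = a` → b = [5, 7, 9] (same object as a)
`a = [93, 12, 35]` → a = [93, 12, 35]
`b.append(359)` → b = [5, 7, 9, 359]
`print(a)` → prints [93, 12, 35]
`print(b)` → prints [5, 7, 9, 359]

Answer:
[93, 12, 35]
[5, 7, 9, 359]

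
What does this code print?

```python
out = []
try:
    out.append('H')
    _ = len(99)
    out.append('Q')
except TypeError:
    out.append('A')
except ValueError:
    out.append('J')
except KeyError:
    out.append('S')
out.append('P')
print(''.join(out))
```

Execution trace: 'H' (try body) → 'A' (except TypeError) → 'P' (after the try/except). Output: HAP

Answer: HAP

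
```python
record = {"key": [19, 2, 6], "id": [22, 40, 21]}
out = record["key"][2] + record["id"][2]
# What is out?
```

Trace:
`record = {"key": [19, 2, 6], "id": [22, 40, 21]}` → record = {'key': [19, 2, 6], 'id': [22, 40, 21]}
`out = record["key"][2] + record["id"][2]` → out = 27
So out = 27

Answer: 27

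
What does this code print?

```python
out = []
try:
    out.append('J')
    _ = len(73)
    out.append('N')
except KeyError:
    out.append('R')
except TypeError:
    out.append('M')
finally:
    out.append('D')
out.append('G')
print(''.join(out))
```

Execution trace: 'J' (try body) → 'M' (except TypeError) → 'D' (finally) → 'G' (after the try/except). Output: JMDG

Answer: JMDG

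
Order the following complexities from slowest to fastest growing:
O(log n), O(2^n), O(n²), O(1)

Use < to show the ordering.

Ordered by growth rate: O(1) < O(log n) < O(n²) < O(2^n)

Answer: O(1) < O(log n) < O(n²) < O(2^n)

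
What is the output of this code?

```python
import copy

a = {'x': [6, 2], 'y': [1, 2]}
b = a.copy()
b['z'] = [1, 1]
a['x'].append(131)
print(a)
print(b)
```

Key concept: shallow copy of dict with mutable values.
Step by step:
`a = {'x': [6, 2], 'y': [1, 2]}` → a = {'x': [6, 2], 'y': [1, 2]}
`b = a.copy()` → b = {'x': [6, 2], 'y': [1, 2]}
`b['z'] = [1, 1]` → b = {'x': [6, 2], 'y': [1, 2], 'z': [1, 1]}
`a['x'].append(131)` → a = {'x': [6, 2, 131], 'y': [1, 2]}; b = {'x': [6, 2, 131], 'y': [1, 2], 'z': [1, 1]}
`print(a)` → prints {'x': [6, 2, 131], 'y': [1, 2]}
`print(b)` → prints {'x': [6, 2, 131], 'y': [1, 2], 'z': [1, 1]}

Answer:
{'x': [6, 2, 131], 'y': [1, 2]}
{'x': [6, 2, 131], 'y': [1, 2], 'z': [1, 1]}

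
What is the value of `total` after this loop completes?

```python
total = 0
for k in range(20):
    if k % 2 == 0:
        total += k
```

Sum of even numbers 0 to 19
`total` takes the values: 0 → 2 → 6 → 12 → 20 → 30 → 42 → 56 → 72 → 90

Answer: 90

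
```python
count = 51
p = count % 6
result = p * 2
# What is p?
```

Trace:
`count = 51` → count = 51
`p = count % 6` → p = 3
`result = p * 2` → result = 6
So p = 3

Answer: 3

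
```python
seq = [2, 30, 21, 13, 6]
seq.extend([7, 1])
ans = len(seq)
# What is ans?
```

Trace:
`seq = [2, 30, 21, 13, 6]` → seq = [2, 30, 21, 13, 6]
`seq.extend([7, 1])` → seq = [2, 30, 21, 13, 6, 7, 1]
`ans = len(seq)` → ans = 7
So ans = 7

Answer: 7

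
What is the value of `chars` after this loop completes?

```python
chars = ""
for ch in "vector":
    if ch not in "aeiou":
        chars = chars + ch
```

Remove vowels from 'vector'
`chars` takes the values: "" → "v" → "vc" → "vct" → "vctr"

Answer: "vctr"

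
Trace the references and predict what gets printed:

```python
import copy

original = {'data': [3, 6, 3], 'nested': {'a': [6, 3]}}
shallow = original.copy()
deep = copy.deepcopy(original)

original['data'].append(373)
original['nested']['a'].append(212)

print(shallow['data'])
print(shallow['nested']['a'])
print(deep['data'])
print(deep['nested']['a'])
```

Key concept: comparing shallow vs deep copy.
Step by step:
`original = {'data': [3, 6, 3], 'nested': {'a': [6, 3]}}` → original = {'data': [3, 6, 3], 'nested': {'a': [6, 3]}}
`shallow = original.copy()` → shallow = {'data': [3, 6, 3], 'nested': {'a': [6, 3]}}
`deep = copy.deepcopy(original)` → deep = {'data': [3, 6, 3], 'nested': {'a': [6, 3]}}
`original['data'].append(373)` → original = {'data': [3, 6, 3, 373], 'nested': {'a': [6, 3]}}; shallow = {'data': [3, 6, 3, 373], 'nested': {'a': [6, 3]}}
`original['nested']['a'].append(212)` → original = {'data': [3, 6, 3, 373], 'nested': {'a': [6, 3, 212]}}; shallow = {'data': [3, 6, 3, 373], 'nested': {'a': [6, 3, 212]}}
`print(shallow['data'])` → prints [3, 6, 3, 373]
`print(shallow['nested']['a'])` → prints [6, 3, 212]
`print(deep['data'])` → prints [3, 6, 3]
`print(deep['nested']['a'])` → prints [6, 3]

Answer:
[3, 6, 3, 373]
[6, 3, 212]
[3, 6, 3]
[6, 3]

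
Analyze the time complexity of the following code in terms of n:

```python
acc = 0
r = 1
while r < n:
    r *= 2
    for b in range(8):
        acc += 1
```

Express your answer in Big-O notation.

Each loop level contributes: log n × 1. Multiplying the contributions gives O(log n).

Answer: O(log n)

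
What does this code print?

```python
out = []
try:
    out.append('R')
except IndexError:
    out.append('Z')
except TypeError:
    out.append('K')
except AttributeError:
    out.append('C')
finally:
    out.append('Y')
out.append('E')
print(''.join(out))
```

Execution trace: 'R' (try body, no exception) → 'Y' (finally) → 'E' (after the try/except). Output: RYE

Answer: RYE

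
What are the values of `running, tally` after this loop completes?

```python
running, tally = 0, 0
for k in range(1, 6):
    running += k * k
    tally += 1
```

Sum of squares and count
`running, tally` takes the values: (0, 0) → (1, 0) → (1, 1) → (5, 1) → (5, 2) → (14, 2) → (14, 3) → (30, 3) → (30, 4) → (55, 4) → (55, 5)

Answer: 55, 5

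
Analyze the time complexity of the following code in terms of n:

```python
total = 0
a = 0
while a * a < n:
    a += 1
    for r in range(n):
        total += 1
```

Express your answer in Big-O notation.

Each loop level contributes: √n × n. Multiplying the contributions gives O(n√n).

Answer: O(n√n)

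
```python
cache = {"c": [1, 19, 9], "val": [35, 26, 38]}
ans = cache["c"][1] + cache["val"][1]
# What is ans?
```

Trace:
`cache = {"c": [1, 19, 9], "val": [35, 26, 38]}` → cache = {'c': [1, 19, 9], 'val': [35, 26, 38]}
`ans = cache["c"][1] + cache["val"][1]` → ans = 45
So ans = 45

Answer: 45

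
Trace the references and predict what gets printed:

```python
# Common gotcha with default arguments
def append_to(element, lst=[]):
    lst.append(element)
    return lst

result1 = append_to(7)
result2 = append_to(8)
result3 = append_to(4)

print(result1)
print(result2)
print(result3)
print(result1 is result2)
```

Key concept: mutable default argument gotcha.
Step by step:
`result1 = append_to(7)` → result1 = [7]
`result2 = append_to(8)` → result1 = [7, 8] (same object as result2); result2 = [7, 8] (same object as result1)
`result3 = append_to(4)` → result1 = [7, 8, 4] (same object as result2, result3); result2 = [7, 8, 4] (same object as result1, result3); result3 = [7, 8, 4] (same object as result1, result2)
`print(result1)` → prints [7, 8, 4]
`print(result2)` → prints [7, 8, 4]
`print(result3)` → prints [7, 8, 4]
`print(result1 is result2)` → prints True

Answer:
[7, 8, 4]
[7, 8, 4]
[7, 8, 4]
True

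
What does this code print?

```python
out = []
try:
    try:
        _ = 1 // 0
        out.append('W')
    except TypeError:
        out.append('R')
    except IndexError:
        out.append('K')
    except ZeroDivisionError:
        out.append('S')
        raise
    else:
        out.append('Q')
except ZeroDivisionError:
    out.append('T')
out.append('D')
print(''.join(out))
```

Execution trace: 'S' (inner except ZeroDivisionError) → 'T' (outer except ZeroDivisionError) → 'D' (after the try/except). Output: STD

Answer: STD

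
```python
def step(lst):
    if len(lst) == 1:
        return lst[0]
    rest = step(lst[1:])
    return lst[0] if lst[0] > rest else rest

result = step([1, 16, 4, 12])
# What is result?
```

Recursive max over [1, 16, 4, 12] = 16

Answer: 16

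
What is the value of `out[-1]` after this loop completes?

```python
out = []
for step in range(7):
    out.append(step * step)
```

Last element of squares 0 to 6
`out` takes the values: [] → [0] → [0, 1] → [0, 1, 4] → [0, 1, 4, 9] → [0, 1, 4, 9, 16] → [0, 1, 4, 9, 16, 25] → [0, 1, 4, 9, 16, 25, 36]
So `out[-1]` = 36

Answer: 36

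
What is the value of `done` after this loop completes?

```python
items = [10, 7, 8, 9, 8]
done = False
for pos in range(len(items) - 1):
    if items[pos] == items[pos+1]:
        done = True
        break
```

Check consecutive duplicates in [10, 7, 8, 9, 8]
`done` takes the values: False

Answer: False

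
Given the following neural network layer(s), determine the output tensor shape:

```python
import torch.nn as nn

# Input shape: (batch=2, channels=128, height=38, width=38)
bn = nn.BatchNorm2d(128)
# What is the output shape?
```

Input: (2, 128, 38, 38) -> Output: (2, 128, 38, 38)

Answer: (2, 128, 38, 38)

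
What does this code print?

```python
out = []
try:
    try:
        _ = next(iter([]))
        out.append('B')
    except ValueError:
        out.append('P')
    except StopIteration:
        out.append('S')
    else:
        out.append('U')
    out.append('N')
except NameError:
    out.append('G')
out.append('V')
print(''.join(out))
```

Execution trace: 'S' (inner except StopIteration) → 'N' (try body, no exception) → 'V' (after the try/except). Output: SNV

Answer: SNV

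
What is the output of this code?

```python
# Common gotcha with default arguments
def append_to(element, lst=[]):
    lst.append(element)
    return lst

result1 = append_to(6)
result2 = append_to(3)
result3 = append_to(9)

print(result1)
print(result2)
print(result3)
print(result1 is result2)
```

Key concept: mutable default argument gotcha.
Step by step:
`result1 = append_to(6)` → result1 = [6]
`result2 = append_to(3)` → result1 = [6, 3] (same object as result2); result2 = [6, 3] (same object as result1)
`result3 = append_to(9)` → result1 = [6, 3, 9] (same object as result2, result3); result2 = [6, 3, 9] (same object as result1, result3); result3 = [6, 3, 9] (same object as result1, result2)
`print(result1)` → prints [6, 3, 9]
`print(result2)` → prints [6, 3, 9]
`print(result3)` → prints [6, 3, 9]
`print(result1 is result2)` → prints True

Answer:
[6, 3, 9]
[6, 3, 9]
[6, 3, 9]
True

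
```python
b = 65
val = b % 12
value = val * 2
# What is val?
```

Trace:
`b = 65` → b = 65
`val = b % 12` → val = 5
`value = val * 2` → value = 10
So val = 5

Answer: 5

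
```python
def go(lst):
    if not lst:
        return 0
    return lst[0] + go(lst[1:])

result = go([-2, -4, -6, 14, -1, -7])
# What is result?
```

(-2) + (-4) + (-6) + 14 + (-1) + (-7) + 0 = -6

Answer: -6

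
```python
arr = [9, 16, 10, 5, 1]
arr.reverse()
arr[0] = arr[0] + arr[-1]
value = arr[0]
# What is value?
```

Trace:
`arr = [9, 16, 10, 5, 1]` → arr = [9, 16, 10, 5, 1]
`arr.reverse()` → arr = [1, 5, 10, 16, 9]
`arr[0] = arr[0] + arr[-1]` → arr = [10, 5, 10, 16, 9]
`value = arr[0]` → value = 10
So value = 10

Answer: 10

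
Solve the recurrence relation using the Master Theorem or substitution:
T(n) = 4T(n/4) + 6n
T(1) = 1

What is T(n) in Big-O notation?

By Master Theorem: a=4, b=4, f(n)=6n. Since log_4(4) = 1 and f(n) = Θ(n^1), Case 2 applies. T(n) = O(n log n).

Answer: O(n log n)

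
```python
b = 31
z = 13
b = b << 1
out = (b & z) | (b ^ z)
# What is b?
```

Trace:
`b = 31` → b = 31
`z = 13` → z = 13
`b = b << 1` → b = 62
`out = (b & z) | (b ^ z)` → out = 63
So b = 62

Answer: 62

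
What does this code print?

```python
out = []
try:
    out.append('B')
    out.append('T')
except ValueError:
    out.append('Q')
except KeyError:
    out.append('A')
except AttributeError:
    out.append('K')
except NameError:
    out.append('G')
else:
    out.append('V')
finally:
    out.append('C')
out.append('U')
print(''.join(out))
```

Execution trace: 'B' (try body) → 'T' (try body, no exception) → 'V' (else) → 'C' (finally) → 'U' (after the try/except). Output: BTVCU

Answer: BTVCU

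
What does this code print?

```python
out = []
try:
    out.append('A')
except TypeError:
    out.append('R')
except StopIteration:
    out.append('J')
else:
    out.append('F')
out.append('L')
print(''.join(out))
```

Execution trace: 'A' (try body, no exception) → 'F' (else) → 'L' (after the try/except). Output: AFL

Answer: AFL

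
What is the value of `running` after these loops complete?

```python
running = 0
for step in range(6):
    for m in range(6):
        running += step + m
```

Sum of all step+m for step,m in 6x6
`running` takes the values: 0 → 1 → 3 → 6 → 10 → 15 → 16 → 18 → 21 → 25 → 30 → 36 → 38 → 41 → 45 → 50 → 56 → 63 → 66 → 70 → 75 → 81 → 88 → 96 → 100 → 105 → 111 → 118 → 126 → 135 → 140 → 146 → 153 → 161 → 170 → 180

Answer: 180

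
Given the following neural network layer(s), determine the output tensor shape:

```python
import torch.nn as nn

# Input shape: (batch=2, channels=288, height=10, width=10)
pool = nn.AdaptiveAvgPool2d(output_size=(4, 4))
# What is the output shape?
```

Input: (2, 288, 10, 10) -> Output: (2, 288, 4, 4)

Answer: (2, 288, 4, 4)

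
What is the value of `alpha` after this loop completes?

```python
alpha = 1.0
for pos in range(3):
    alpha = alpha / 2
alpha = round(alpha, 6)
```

Halving LR 3 times: 1 / 2^3
`alpha` takes the values: 1.0 → 0.5 → 0.25 → 0.125

Answer: 0.125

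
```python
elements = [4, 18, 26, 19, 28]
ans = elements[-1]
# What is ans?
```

Trace:
`elements = [4, 18, 26, 19, 28]` → elements = [4, 18, 26, 19, 28]
`ans = elements[-1]` → ans = 28
So ans = 28

Answer: 28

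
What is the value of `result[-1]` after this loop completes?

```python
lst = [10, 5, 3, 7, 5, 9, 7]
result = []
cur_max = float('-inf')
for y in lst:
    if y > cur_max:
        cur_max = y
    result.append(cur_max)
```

Running max ends at 10
`result` takes the values: [] → [10] → [10, 10] → [10, 10, 10] → [10, 10, 10, 10] → [10, 10, 10, 10, 10] → [10, 10, 10, 10, 10, 10] → [10, 10, 10, 10, 10, 10, 10]
So `result[-1]` = 10

Answer: 10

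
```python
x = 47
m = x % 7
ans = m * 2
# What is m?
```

Trace:
`x = 47` → x = 47
`m = x % 7` → m = 5
`ans = m * 2` → ans = 10
So m = 5

Answer: 5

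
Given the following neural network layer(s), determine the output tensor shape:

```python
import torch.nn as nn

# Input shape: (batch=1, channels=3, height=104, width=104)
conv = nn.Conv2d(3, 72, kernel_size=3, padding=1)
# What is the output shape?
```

Input: (1, 3, 104, 104) -> Output: (1, 72, 104, 104)

Answer: (1, 72, 104, 104)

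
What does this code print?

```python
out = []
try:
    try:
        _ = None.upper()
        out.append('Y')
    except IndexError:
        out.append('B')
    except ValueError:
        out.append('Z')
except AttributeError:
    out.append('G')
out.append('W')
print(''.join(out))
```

Execution trace: 'G' (outer except AttributeError) → 'W' (after the try/except). Output: GW

Answer: GW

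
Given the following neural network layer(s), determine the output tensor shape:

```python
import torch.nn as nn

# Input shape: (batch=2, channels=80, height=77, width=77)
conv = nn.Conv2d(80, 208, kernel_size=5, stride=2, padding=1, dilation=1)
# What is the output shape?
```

Input: (2, 80, 77, 77) -> Output: (2, 208, 38, 38)

Answer: (2, 208, 38, 38)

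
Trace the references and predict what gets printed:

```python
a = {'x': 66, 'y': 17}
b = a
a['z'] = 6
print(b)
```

Key concept: dict aliasing.
Step by step:
`a = {'x': 66, 'y': 17}` → a = {'x': 66, 'y': 17}
`b = a` → b = {'x': 66, 'y': 17} (same object as a)
`a['z'] = 6` → a = {'x': 66, 'y': 17, 'z': 6} (same object as b); b = {'x': 66, 'y': 17, 'z': 6} (same object as a)
`print(b)` → prints {'x': 66, 'y': 17, 'z': 6}

Answer: {'x': 66, 'y': 17, 'z': 6}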